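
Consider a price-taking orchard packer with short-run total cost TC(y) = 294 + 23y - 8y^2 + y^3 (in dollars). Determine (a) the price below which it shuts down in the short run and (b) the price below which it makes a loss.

Shutdown price = $7; break-even price = $58

Shutdown price = min AVC. AVC = 23 - 8y + y^2, with vertex at y = 4 and minimum $7.
ATC = 294/y + 23 - 8y + y^2. Setting dATC/dy = −294/y^2 − 8 + 2y = 0 gives y = 7 (since 2·7^3 − 8·7^2 = 294).
min ATC = 294/7 + 23 − 8·7 + 7^2 = $58. That is the break-even price.
For $7 ≤ P < $58 the firm produces at a loss; below $7 it shuts down.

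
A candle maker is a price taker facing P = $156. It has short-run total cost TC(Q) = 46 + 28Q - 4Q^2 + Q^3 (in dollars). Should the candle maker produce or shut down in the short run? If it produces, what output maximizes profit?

Produce at Q = 8

Variable cost is VC = 28Q - 4Q^2 + Q^3, so AVC = VC/Q = 28 - 4Q + Q^2 and MC = dTC/dQ = 28 - 8Q + 3Q^2.
AVC is minimized where dAVC/dQ = -4 + 2Q = 0, at Q = 2; min AVC = 28 - 4·2 + 2^2 = $24.
Because $156 ≥ $24, revenue can cover variable cost; the firm operates.
Set P = MC: 156 = 28 - 8Q + 3Q^2 → -128 - 8Q + 3Q^2 = 0. The roots are Q = -16/3 and Q = 8; the profit-maximizing output is on the rising part of MC, so Q* = 8.
Check: AVC at Q = 8 is $60 ≤ P, so revenue covers variable cost.
Profit = P·Q − TC = 156·8 − 526 = $722.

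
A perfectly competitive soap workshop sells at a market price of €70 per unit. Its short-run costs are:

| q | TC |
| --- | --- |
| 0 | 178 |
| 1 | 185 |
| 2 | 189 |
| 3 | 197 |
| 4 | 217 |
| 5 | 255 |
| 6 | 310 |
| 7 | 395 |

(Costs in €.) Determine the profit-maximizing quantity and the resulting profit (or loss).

q = 6; profit = €110

Compute π = P·q − TC at each output: q=0: -178; q=1: -115; q=2: -49; q=3: 13; q=4: 63; q=5: 95; q=6: 110; q=7: 95.
Profit is maximized at q = 6. AVC there is 132/6 = €22 ≤ P, so producing beats shutting down (which would give -€178).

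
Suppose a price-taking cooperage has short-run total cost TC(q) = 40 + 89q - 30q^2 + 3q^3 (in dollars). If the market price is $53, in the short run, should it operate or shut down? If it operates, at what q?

Produce at q = 6

Variable cost is VC = 89q - 30q^2 + 3q^3, so AVC = VC/q = 89 - 30q + 3q^2 and MC = dTC/dq = 89 - 60q + 9q^2.
AVC is minimized where dAVC/dq = -30 + 6q = 0, at q = 5; min AVC = 89 - 30·5 + 3·5^2 = $14.
Because $53 ≥ $14, revenue can cover variable cost; the firm operates.
Solving P = MC: 36 - 60q + 9q^2 = 0 ⇒ q = 2/3 or 6. On the upward-sloping branch, q* = 6.
Check: AVC at q = 6 is $17 ≤ P, so revenue covers variable cost.
Profit = P·q − TC = 53·6 − 142 = $176.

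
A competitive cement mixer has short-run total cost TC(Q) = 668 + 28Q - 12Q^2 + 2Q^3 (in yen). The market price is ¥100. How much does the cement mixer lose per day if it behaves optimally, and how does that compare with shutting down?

Profit = -¥236 at Q = 6

AVC = 28 - 12Q + 2Q^2 has its minimum ¥10 at Q = 3; price ¥100 clears that bar, so the firm operates.
MC = 28 - 24Q + 6Q^2. Setting P = MC and taking the root on the rising branch gives Q* = 6.
TR = 100·6 = 600. TC = 668 + 168 = 836. Profit = 600 − 836 = -¥236.
By producing, the firm covers all variable cost plus ¥432 of fixed cost; shutting down would lose the full ¥668.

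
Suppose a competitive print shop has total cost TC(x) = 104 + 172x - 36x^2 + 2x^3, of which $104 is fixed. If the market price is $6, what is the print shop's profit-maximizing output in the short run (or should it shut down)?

Variable cost is VC = 172x - 36x^2 + 2x^3, so AVC = VC/x = 172 - 36x + 2x^2 and MC = dTC/dx = 172 - 72x + 6x^2.
AVC is minimized where dAVC/dx = -36 + 4x = 0, at x = 9; min AVC = 172 - 36·9 + 2·9^2 = $10.
With P < min AVC ($6 < $10), every unit sold adds to the loss.
Shutting down limits the loss to fixed cost, $104.

Shut down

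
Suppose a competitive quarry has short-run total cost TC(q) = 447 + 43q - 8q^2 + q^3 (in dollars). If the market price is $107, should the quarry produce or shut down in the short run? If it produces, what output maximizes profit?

From TC, MC = TC'(q) = 43 - 16q + 3q^2 and AVC = VC/q = 43 - 8q + q^2.
The AVC parabola has its vertex at q = 8/2 = 4, where AVC = 43 - 8·4 + 4^2 = $27.
Since P = $107 ≥ min AVC = $27, price covers variable cost and the firm should produce.
Set P = MC: 107 = 43 - 16q + 3q^2 → -64 - 16q + 3q^2 = 0. The roots are q = -8/3 and q = 8; the profit-maximizing output is on the rising part of MC, so q* = 8.
Check: AVC at q = 8 is $43 ≤ P, so revenue covers variable cost.
Profit = P·q − TC = 107·8 − 791 = $65.

Produce at q = 8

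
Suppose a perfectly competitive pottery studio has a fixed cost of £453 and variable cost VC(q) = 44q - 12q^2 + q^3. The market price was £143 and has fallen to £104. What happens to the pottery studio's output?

Output falls from 11 to 10

AVC = 44 - 12q + q^2, minimized at q = 6 where min AVC = £8. MC = 44 - 24q + 3q^2.
At P = £143 ≥ min AVC, set P = MC on the rising branch: q = 11.
At P = £104 ≥ min AVC, set P = MC: q = 10. The firm stays open but cuts output.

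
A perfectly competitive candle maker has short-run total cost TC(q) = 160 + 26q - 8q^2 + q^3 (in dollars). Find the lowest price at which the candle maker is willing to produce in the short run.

$10 per unit

The shutdown price is the minimum of AVC. VC = 26q - 8q^2 + q^3, so AVC = 26 - 8q + q^2.
At the minimum of AVC, MC = AVC. MC = 26 - 16q + 3q^2; setting MC = AVC gives 2q^2 - 8q = 0, so q = 4. min AVC = 10.
For P < $10 the firm produces nothing.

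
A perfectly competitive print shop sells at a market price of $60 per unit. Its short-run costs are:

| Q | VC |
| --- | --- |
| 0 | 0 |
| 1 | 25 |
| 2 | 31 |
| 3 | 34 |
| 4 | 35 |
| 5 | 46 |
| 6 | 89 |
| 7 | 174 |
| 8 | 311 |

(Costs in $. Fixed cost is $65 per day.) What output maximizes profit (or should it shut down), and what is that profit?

Q = 6; profit = $206

Tabulate TR − TC: Q=0: -65; Q=1: -30; Q=2: 24; Q=3: 81; Q=4: 140; Q=5: 189; Q=6: 206; Q=7: 181; Q=8: 104.
Profit is maximized at Q = 6. AVC there is 89/6 = $14.83 ≤ P, so producing beats shutting down (which would give -$65).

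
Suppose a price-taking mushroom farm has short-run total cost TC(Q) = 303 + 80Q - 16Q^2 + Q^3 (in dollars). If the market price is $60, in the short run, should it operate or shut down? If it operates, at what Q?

Produce at Q = 10

From TC, MC = TC'(Q) = 80 - 32Q + 3Q^2 and AVC = VC/Q = 80 - 16Q + Q^2.
AVC hits its minimum where MC = AVC, at Q = 8, giving min AVC = 80 - 16·8 + 8^2 = $16.
Since P = $60 ≥ min AVC = $16, price covers variable cost and the firm should produce.
Solving P = MC: 20 - 32Q + 3Q^2 = 0 ⇒ Q = 2/3 or 10. On the upward-sloping branch, Q* = 10.
Check: AVC at Q = 10 is $20 ≤ P, so revenue covers variable cost.
Profit = P·Q − TC = 60·10 − 503 = $97.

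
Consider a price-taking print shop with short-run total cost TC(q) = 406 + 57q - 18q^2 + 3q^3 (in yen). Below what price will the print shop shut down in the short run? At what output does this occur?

The firm shuts down when price falls below the minimum of average variable cost. AVC = VC/q = 57 - 18q + 3q^2.
At the minimum of AVC, MC = AVC. MC = 57 - 36q + 9q^2; setting MC = AVC gives 6q^2 - 18q = 0, so q = 3. min AVC = 30.
For P < ¥30 the firm produces nothing.

¥30 per unit, at q = 3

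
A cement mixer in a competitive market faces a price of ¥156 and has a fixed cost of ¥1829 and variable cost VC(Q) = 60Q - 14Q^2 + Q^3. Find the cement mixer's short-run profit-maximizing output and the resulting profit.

Profit = -¥389 at Q = 12

AVC = 60 - 14Q + Q^2; min AVC = ¥11 at Q = 7. Since P = ¥156 ≥ min AVC, the firm produces.
With MC = 60 - 28Q + 3Q^2, P = MC on the upward-sloping part at Q* = 12.
TR = 156·12 = 1872. TC = 1829 + 432 = 2261. Profit = 1872 − 2261 = -¥389.
By producing, the firm covers all variable cost plus ¥1440 of fixed cost; shutting down would lose the full ¥1829.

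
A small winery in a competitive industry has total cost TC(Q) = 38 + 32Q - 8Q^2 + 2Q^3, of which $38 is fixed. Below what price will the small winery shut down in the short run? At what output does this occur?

$24 per unit, at Q = 2

The firm shuts down when price falls below the minimum of average variable cost. AVC = VC/Q = 32 - 8Q + 2Q^2.
At the minimum of AVC, MC = AVC. MC = 32 - 16Q + 6Q^2; setting MC = AVC gives 4Q^2 - 8Q = 0, so Q = 2. min AVC = 24.
So the shutdown price is $24.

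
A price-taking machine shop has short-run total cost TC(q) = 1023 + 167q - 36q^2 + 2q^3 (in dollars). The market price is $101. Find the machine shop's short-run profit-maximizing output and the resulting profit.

Profit = -$55 at q = 11

AVC = 167 - 36q + 2q^2 has its minimum $5 at q = 9; price $101 clears that bar, so the firm operates.
With MC = 167 - 72q + 6q^2, P = MC on the upward-sloping part at q* = 11.
TR = 101·11 = 1111. TC = 1023 + 143 = 1166. Profit = 1111 − 1166 = -$55.
That loss of $55 beats the $1023 the firm would lose by shutting down; producing recovers $968 of fixed cost.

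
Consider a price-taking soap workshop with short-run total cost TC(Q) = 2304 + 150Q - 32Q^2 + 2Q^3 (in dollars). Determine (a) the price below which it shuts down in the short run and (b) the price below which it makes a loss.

Shutdown price = $22; break-even price = $246

AVC = 150 - 32Q + 2Q^2; minimized at Q = 8, giving min AVC = $22. That is the shutdown price.
ATC = 2304/Q + 150 - 32Q + 2Q^2. Setting dATC/dQ = −2304/Q^2 − 32 + 4Q = 0 gives Q = 12 (since 4·12^3 − 32·12^2 = 2304).
min ATC = 2304/12 + 150 − 32·12 + 2·12^2 = $246. That is the break-even price.
Between these two prices the firm operates at a loss; above $246 it earns a profit.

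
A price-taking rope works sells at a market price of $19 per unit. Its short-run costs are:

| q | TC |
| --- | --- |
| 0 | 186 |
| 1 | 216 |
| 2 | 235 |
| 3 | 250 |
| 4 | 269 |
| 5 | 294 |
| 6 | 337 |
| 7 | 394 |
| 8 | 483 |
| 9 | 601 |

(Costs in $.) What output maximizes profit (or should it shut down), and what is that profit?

Tabulate TR − TC: q=0: -186; q=1: -197; q=2: -197; q=3: -193; q=4: -193; q=5: -199; q=6: -223; q=7: -261; q=8: -331; q=9: -430.
Profit is highest at q = 0. Equivalently, the lowest AVC in the table is 83/4 ≈ $20.75 at q = 4, and P = $19 falls below it — price never covers variable cost, so the firm shuts down and loses only its fixed cost.

q = 0 (shut down); profit = -$186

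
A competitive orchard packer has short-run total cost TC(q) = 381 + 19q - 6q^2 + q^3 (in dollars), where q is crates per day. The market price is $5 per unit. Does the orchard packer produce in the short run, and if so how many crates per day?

From TC, MC = TC'(q) = 19 - 12q + 3q^2 and AVC = VC/q = 19 - 6q + q^2.
AVC is minimized where dAVC/dq = -6 + 2q = 0, at q = 3; min AVC = 19 - 6·3 + 3^2 = $10.
P = $5 lies below min AVC = $10; no output level covers variable cost.
Shutting down limits the loss to fixed cost, $381.

Shut down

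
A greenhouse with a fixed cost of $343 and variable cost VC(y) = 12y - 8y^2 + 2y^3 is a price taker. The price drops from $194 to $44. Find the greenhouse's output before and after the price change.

Output falls from 7 to 4

MC = 12 - 16y + 6y^2; the shutdown threshold is min AVC = $4 (at y = 2).
With P = $194 above the shutdown price, P = MC gives y = 7.
At P = $44 ≥ min AVC, set P = MC: y = 4. The firm stays open but cuts output.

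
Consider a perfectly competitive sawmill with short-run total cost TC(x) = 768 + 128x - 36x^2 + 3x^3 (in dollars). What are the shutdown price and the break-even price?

Shutdown price = $20; break-even price = $128

AVC = 128 - 36x + 3x^2; minimized at x = 6, giving min AVC = $20. That is the shutdown price.
ATC = 768/x + 128 - 36x + 3x^2. Setting dATC/dx = −768/x^2 − 36 + 6x = 0 gives x = 8 (since 6·8^3 − 36·8^2 = 768).
min ATC = 768/8 + 128 − 36·8 + 3·8^2 = $128. That is the break-even price.
For $20 ≤ P < $128 the firm produces at a loss; below $20 it shuts down.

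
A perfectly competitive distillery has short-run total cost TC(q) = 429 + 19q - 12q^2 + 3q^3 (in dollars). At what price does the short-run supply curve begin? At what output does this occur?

$7 per unit, at q = 2

The firm shuts down when price falls below the minimum of average variable cost. AVC = VC/q = 19 - 12q + 3q^2.
At the minimum of AVC, MC = AVC. MC = 19 - 24q + 9q^2; setting MC = AVC gives 6q^2 - 12q = 0, so q = 2. min AVC = 7.
For P < $7 the firm produces nothing.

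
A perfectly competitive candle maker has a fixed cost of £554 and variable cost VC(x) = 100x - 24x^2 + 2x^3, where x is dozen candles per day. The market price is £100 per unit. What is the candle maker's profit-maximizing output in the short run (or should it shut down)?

Variable cost is VC = 100x - 24x^2 + 2x^3, so AVC = VC/x = 100 - 24x + 2x^2 and MC = dTC/dx = 100 - 48x + 6x^2.
AVC is minimized where dAVC/dx = -24 + 4x = 0, at x = 6; min AVC = 100 - 24·6 + 2·6^2 = £28.
P = £100 exceeds min AVC = £28, so the firm stays open.
Set P = MC: 100 = 100 - 48x + 6x^2 → -48x + 6x^2 = 0. The roots are x = 0 and x = 8; the profit-maximizing output is on the rising part of MC, so x* = 8.
Check: AVC at x = 8 is £36 ≤ P, so revenue covers variable cost.
Profit = P·x − TC = 100·8 − 842 = -£42, a loss, but smaller than the £554 fixed cost the firm would lose by shutting down.

Produce at x = 8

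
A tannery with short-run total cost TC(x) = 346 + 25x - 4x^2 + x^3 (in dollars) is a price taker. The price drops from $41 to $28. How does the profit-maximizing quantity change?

Output falls from 4 to 3

AVC = 25 - 4x + x^2, minimized at x = 2 where min AVC = $21. MC = 25 - 8x + 3x^2.
At P = $41 ≥ min AVC, set P = MC on the rising branch: x = 4.
At P = $28 ≥ min AVC, set P = MC: x = 3. The firm stays open but cuts output.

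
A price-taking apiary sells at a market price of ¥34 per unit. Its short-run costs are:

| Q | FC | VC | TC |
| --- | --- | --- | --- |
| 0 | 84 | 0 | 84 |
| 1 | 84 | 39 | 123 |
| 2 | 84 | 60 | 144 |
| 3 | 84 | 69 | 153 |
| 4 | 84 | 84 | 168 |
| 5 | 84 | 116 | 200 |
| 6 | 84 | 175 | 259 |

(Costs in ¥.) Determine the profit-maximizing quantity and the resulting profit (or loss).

Compute π = P·Q − TC at each output: Q=0: -84; Q=1: -89; Q=2: -76; Q=3: -51; Q=4: -32; Q=5: -30; Q=6: -55.
Profit is maximized at Q = 5. AVC there is 116/5 = ¥23.20 ≤ P, so producing beats shutting down (which would give -¥84).

Q = 5; profit = -¥30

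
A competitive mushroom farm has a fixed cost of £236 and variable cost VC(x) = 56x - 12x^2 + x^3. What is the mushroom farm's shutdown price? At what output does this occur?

The firm shuts down when price falls below the minimum of average variable cost. AVC = VC/x = 56 - 12x + x^2.
At the minimum of AVC, MC = AVC. MC = 56 - 24x + 3x^2; setting MC = AVC gives 2x^2 - 12x = 0, so x = 6. min AVC = 20.
The firm shuts down for any P below £20.

£20 per unit, at x = 6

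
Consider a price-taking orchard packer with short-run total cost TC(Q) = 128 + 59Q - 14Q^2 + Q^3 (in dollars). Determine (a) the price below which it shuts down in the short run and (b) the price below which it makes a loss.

AVC = 59 - 14Q + Q^2; minimized at Q = 7, giving min AVC = $10. That is the shutdown price.
ATC = 128/Q + 59 - 14Q + Q^2. Setting dATC/dQ = −128/Q^2 − 14 + 2Q = 0 gives Q = 8 (since 2·8^3 − 14·8^2 = 128).
min ATC = 128/8 + 59 − 14·8 + 8^2 = $27. That is the break-even price.
Between these two prices the firm operates at a loss; above $27 it earns a profit.

Shutdown price = $10; break-even price = $27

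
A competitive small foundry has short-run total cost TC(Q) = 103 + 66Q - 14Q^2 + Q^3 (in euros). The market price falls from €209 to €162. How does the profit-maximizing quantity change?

Output falls from 13 to 12

MC = 66 - 28Q + 3Q^2; the shutdown threshold is min AVC = €17 (at Q = 7).
With P = €209 above the shutdown price, P = MC gives Q = 13.
At P = €162 ≥ min AVC, set P = MC: Q = 12. The firm stays open but cuts output.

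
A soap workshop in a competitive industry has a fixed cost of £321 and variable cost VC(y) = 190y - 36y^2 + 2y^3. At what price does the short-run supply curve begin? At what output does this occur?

£28 per unit, at y = 9

The firm shuts down when price falls below the minimum of average variable cost. AVC = VC/y = 190 - 36y + 2y^2.
dAVC/dy = -36 + 4y = 0 gives y = 9. min AVC = 190 - 36·9 + 2·9^2 = 28.
The firm shuts down for any P below £28.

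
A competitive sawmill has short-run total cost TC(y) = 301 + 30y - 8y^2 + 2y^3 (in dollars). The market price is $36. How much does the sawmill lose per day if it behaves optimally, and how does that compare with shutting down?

AVC = 30 - 8y + 2y^2 has its minimum $22 at y = 2; price $36 clears that bar, so the firm operates.
With MC = 30 - 16y + 6y^2, P = MC on the upward-sloping part at y* = 3.
TR = 36·3 = 108. TC = 301 + 72 = 373. Profit = 108 − 373 = -$265.
That loss of $265 beats the $301 the firm would lose by shutting down; producing recovers $36 of fixed cost.

Profit = -$265 at y = 3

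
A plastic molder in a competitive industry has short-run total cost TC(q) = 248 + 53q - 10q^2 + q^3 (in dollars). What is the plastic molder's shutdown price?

Short-run supply begins at min AVC. From VC = 53q - 10q^2 + q^3, AVC = 53 - 10q + q^2.
dAVC/dq = -10 + 2q = 0 gives q = 5. min AVC = 53 - 10·5 + 5^2 = 28.
So the shutdown price is $28.

$28 per unit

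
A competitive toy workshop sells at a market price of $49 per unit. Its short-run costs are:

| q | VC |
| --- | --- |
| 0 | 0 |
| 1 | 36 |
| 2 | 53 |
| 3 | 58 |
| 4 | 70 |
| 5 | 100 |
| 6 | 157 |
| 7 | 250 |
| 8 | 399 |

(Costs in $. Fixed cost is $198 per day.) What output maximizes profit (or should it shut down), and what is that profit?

Tabulate TR − TC: q=0: -198; q=1: -185; q=2: -153; q=3: -109; q=4: -72; q=5: -53; q=6: -61; q=7: -105; q=8: -205.
Profit is maximized at q = 5. AVC there is 100/5 = $20 ≤ P, so producing beats shutting down (which would give -$198).

q = 5; profit = -$53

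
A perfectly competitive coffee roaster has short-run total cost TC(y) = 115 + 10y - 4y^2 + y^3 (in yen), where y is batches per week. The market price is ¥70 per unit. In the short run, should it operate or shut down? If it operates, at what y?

Produce at y = 6

Strip out fixed cost: VC = 10y - 4y^2 + y^3. Then AVC = 10 - 4y + y^2 and MC = 10 - 8y + 3y^2.
AVC is minimized where dAVC/dy = -4 + 2y = 0, at y = 2; min AVC = 10 - 4·2 + 2^2 = ¥6.
P = ¥70 exceeds min AVC = ¥6, so the firm stays open.
P = MC gives -60 - 8y + 3y^2 = 0, with roots -10/3 and 6. Take the larger (rising MC): y* = 6.
Check: AVC at y = 6 is ¥22 ≤ P, so revenue covers variable cost.
Profit = P·y − TC = 70·6 − 247 = ¥173.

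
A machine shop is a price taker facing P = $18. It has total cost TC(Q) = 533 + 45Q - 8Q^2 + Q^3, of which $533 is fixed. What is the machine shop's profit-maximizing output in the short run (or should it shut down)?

Strip out fixed cost: VC = 45Q - 8Q^2 + Q^3. Then AVC = 45 - 8Q + Q^2 and MC = 45 - 16Q + 3Q^2.
The AVC parabola has its vertex at Q = 8/2 = 4, where AVC = 45 - 8·4 + 4^2 = $29.
P = $18 lies below min AVC = $29; no output level covers variable cost.
The firm minimizes its loss by shutting down and losing only its fixed cost of $533.

Shut down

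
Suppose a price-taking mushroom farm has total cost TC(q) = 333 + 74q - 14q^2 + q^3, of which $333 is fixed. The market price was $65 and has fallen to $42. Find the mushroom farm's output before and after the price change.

Output falls from 9 to 8

MC = 74 - 28q + 3q^2; the shutdown threshold is min AVC = $25 (at q = 7).
With P = $65 above the shutdown price, P = MC gives q = 9.
At P = $42 ≥ min AVC, set P = MC: q = 8. The firm stays open but cuts output.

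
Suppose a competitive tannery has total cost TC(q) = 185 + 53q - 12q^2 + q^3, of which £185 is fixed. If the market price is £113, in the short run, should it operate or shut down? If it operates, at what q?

Variable cost is VC = 53q - 12q^2 + q^3, so AVC = VC/q = 53 - 12q + q^2 and MC = dTC/dq = 53 - 24q + 3q^2.
AVC hits its minimum where MC = AVC, at q = 6, giving min AVC = 53 - 12·6 + 6^2 = £17.
P = £113 exceeds min AVC = £17, so the firm stays open.
Set P = MC: 113 = 53 - 24q + 3q^2 → -60 - 24q + 3q^2 = 0. The roots are q = -2 and q = 10; the profit-maximizing output is on the rising part of MC, so q* = 10.
Check: AVC at q = 10 is £33 ≤ P, so revenue covers variable cost.
Profit = P·q − TC = 113·10 − 515 = £615.

Produce at q = 10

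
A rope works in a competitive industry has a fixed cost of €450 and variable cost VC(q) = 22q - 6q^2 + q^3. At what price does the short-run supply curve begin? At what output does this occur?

€13 per unit, at q = 3

The firm shuts down when price falls below the minimum of average variable cost. AVC = VC/q = 22 - 6q + q^2.
dAVC/dq = -6 + 2q = 0 gives q = 3. min AVC = 22 - 6·3 + 3^2 = 13.
So the shutdown price is €13.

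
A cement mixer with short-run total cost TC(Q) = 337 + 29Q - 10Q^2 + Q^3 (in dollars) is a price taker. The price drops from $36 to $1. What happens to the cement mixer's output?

Output falls from 7 to 0 (the firm shuts down)

AVC = 29 - 10Q + Q^2, minimized at Q = 5 where min AVC = $4. MC = 29 - 20Q + 3Q^2.
At P = $36 ≥ min AVC, set P = MC on the rising branch: Q = 7.
At P = $1 < min AVC = $4, price no longer covers variable cost at any output, so the firm shuts down: Q = 0.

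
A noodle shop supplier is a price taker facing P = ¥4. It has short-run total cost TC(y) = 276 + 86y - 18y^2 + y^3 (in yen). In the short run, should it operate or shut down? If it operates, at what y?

Variable cost is VC = 86y - 18y^2 + y^3, so AVC = VC/y = 86 - 18y + y^2 and MC = dTC/dy = 86 - 36y + 3y^2.
The AVC parabola has its vertex at y = 18/2 = 9, where AVC = 86 - 18·9 + 9^2 = ¥5.
Since P = ¥4 < min AVC = ¥5, price fails to cover variable cost at any output.
Shutting down limits the loss to fixed cost, ¥276.

Shut down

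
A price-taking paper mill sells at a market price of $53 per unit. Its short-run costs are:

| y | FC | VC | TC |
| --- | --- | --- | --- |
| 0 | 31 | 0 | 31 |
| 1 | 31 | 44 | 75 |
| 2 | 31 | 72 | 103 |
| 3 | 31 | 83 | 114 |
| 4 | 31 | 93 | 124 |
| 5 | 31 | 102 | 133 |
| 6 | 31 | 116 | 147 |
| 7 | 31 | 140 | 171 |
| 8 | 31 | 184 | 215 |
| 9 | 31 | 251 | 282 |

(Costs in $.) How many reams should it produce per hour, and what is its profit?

y = 8; profit = $209

Profit at each row (π = 53y − TC): y=0: -31; y=1: -22; y=2: 3; y=3: 45; y=4: 88; y=5: 132; y=6: 171; y=7: 200; y=8: 209; y=9: 195.
Profit is maximized at y = 8. AVC there is 184/8 = $23 ≤ P, so producing beats shutting down (which would give -$31).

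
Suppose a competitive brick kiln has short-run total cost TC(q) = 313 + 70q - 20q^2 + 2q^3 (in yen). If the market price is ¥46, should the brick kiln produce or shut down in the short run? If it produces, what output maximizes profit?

From TC, MC = TC'(q) = 70 - 40q + 6q^2 and AVC = VC/q = 70 - 20q + 2q^2.
The AVC parabola has its vertex at q = 20/4 = 5, where AVC = 70 - 20·5 + 2·5^2 = ¥20.
P = ¥46 exceeds min AVC = ¥20, so the firm stays open.
P = MC gives 24 - 40q + 6q^2 = 0, with roots 2/3 and 6. Take the larger (rising MC): q* = 6.
Check: AVC at q = 6 is ¥22 ≤ P, so revenue covers variable cost.
Profit = P·q − TC = 46·6 − 445 = -¥169, a loss, but smaller than the ¥313 fixed cost the firm would lose by shutting down.

Produce at q = 6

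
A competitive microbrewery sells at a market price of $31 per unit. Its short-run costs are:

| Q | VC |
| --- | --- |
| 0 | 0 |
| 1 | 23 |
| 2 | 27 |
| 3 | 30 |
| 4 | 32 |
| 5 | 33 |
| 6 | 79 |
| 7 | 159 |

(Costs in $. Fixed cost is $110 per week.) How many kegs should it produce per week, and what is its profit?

Q = 5; profit = $12

Profit at each row (π = 31Q − TC): Q=0: -110; Q=1: -102; Q=2: -75; Q=3: -47; Q=4: -18; Q=5: 12; Q=6: -3; Q=7: -52.
Profit is maximized at Q = 5. AVC there is 33/5 = $6.60 ≤ P, so producing beats shutting down (which would give -$110).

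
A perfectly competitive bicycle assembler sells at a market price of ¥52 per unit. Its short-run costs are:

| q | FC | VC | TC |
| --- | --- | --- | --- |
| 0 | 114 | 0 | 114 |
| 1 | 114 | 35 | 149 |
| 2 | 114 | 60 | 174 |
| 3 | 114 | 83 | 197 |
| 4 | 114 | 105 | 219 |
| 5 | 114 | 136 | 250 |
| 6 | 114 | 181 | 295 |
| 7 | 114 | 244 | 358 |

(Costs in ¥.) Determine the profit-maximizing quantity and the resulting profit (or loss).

Profit at each row (π = 52q − TC): q=0: -114; q=1: -97; q=2: -70; q=3: -41; q=4: -11; q=5: 10; q=6: 17; q=7: 6.
Profit is maximized at q = 6. AVC there is 181/6 = ¥30.17 ≤ P, so producing beats shutting down (which would give -¥114).

q = 6; profit = ¥17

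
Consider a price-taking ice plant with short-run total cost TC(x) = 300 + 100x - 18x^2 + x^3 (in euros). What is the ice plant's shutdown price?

€19 per unit

The firm shuts down when price falls below the minimum of average variable cost. AVC = VC/x = 100 - 18x + x^2.
At the minimum of AVC, MC = AVC. MC = 100 - 36x + 3x^2; setting MC = AVC gives 2x^2 - 18x = 0, so x = 9. min AVC = 19.
So the shutdown price is €19.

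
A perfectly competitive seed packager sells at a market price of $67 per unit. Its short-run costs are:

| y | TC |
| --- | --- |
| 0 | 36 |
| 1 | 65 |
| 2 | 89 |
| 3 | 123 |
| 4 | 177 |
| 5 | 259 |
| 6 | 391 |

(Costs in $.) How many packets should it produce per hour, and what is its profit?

Compute π = P·y − TC at each output: y=0: -36; y=1: 2; y=2: 45; y=3: 78; y=4: 91; y=5: 76; y=6: 11.
Profit is maximized at y = 4. AVC there is 141/4 = $35.25 ≤ P, so producing beats shutting down (which would give -$36).

y = 4; profit = $91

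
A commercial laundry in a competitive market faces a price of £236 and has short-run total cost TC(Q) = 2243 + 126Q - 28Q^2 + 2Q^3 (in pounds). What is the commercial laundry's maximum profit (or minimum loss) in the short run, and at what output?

Profit = -£307 at Q = 11

AVC = 126 - 28Q + 2Q^2 has its minimum £28 at Q = 7; price £236 clears that bar, so the firm operates.
MC = 126 - 56Q + 6Q^2. Setting P = MC and taking the root on the rising branch gives Q* = 11.
TR = 236·11 = 2596. TC = 2243 + 660 = 2903. Profit = 2596 − 2903 = -£307.
Shutting down would mean losing the fixed cost of £2243, so operating at a loss of £307 is better by £1936.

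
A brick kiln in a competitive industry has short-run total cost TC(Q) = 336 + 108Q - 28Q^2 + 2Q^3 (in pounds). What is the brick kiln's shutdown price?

£10 per unit

Short-run supply begins at min AVC. From VC = 108Q - 28Q^2 + 2Q^3, AVC = 108 - 28Q + 2Q^2.
At the minimum of AVC, MC = AVC. MC = 108 - 56Q + 6Q^2; setting MC = AVC gives 4Q^2 - 28Q = 0, so Q = 7. min AVC = 10.
So the shutdown price is £10.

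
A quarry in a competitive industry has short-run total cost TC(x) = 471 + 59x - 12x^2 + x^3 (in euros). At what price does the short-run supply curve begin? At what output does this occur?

Short-run supply begins at min AVC. From VC = 59x - 12x^2 + x^3, AVC = 59 - 12x + x^2.
dAVC/dx = -12 + 2x = 0 gives x = 6. min AVC = 59 - 12·6 + 6^2 = 23.
The firm shuts down for any P below €23.

€23 per unit, at x = 6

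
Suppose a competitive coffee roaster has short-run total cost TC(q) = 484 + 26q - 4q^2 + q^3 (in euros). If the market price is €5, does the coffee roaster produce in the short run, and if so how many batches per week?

From TC, MC = TC'(q) = 26 - 8q + 3q^2 and AVC = VC/q = 26 - 4q + q^2.
AVC hits its minimum where MC = AVC, at q = 2, giving min AVC = 26 - 4·2 + 2^2 = €22.
P = €5 lies below min AVC = €22; no output level covers variable cost.
Best response: produce nothing and absorb the €484 fixed cost.

Shut down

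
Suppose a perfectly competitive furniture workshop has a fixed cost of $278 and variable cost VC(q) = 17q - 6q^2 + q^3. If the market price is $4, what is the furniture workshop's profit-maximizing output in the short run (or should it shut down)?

Strip out fixed cost: VC = 17q - 6q^2 + q^3. Then AVC = 17 - 6q + q^2 and MC = 17 - 12q + 3q^2.
The AVC parabola has its vertex at q = 6/2 = 3, where AVC = 17 - 6·3 + 3^2 = $8.
Since P = $4 < min AVC = $8, price fails to cover variable cost at any output.
The firm minimizes its loss by shutting down and losing only its fixed cost of $278.

Shut down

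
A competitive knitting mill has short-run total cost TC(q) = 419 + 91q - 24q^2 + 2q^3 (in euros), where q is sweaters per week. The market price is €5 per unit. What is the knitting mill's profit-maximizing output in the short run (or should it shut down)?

From TC, MC = TC'(q) = 91 - 48q + 6q^2 and AVC = VC/q = 91 - 24q + 2q^2.
AVC is minimized where dAVC/dq = -24 + 4q = 0, at q = 6; min AVC = 91 - 24·6 + 2·6^2 = €19.
Since P = €5 < min AVC = €19, price fails to cover variable cost at any output.
Shutting down limits the loss to fixed cost, €419.

Shut down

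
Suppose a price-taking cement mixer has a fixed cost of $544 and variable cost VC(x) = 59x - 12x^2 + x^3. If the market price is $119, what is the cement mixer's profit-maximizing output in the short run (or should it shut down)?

Produce at x = 10

Strip out fixed cost: VC = 59x - 12x^2 + x^3. Then AVC = 59 - 12x + x^2 and MC = 59 - 24x + 3x^2.
AVC hits its minimum where MC = AVC, at x = 6, giving min AVC = 59 - 12·6 + 6^2 = $23.
Because $119 ≥ $23, revenue can cover variable cost; the firm operates.
Solving P = MC: -60 - 24x + 3x^2 = 0 ⇒ x = -2 or 10. On the upward-sloping branch, x* = 10.
Check: AVC at x = 10 is $39 ≤ P, so revenue covers variable cost.
Profit = P·x − TC = 119·10 − 934 = $256.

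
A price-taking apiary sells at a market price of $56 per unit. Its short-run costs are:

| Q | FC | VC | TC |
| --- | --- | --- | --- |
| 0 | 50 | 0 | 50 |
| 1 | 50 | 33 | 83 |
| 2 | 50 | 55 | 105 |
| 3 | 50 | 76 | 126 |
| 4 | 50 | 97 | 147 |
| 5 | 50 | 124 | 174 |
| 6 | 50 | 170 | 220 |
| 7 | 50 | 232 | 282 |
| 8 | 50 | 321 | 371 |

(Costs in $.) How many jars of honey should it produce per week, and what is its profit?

Profit at each row (π = 56Q − TC): Q=0: -50; Q=1: -27; Q=2: 7; Q=3: 42; Q=4: 77; Q=5: 106; Q=6: 116; Q=7: 110; Q=8: 77.
Profit is maximized at Q = 6. AVC there is 170/6 = $28.33 ≤ P, so producing beats shutting down (which would give -$50).

Q = 6; profit = $116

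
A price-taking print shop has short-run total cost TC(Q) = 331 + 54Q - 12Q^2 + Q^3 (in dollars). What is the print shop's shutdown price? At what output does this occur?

The firm shuts down when price falls below the minimum of average variable cost. AVC = VC/Q = 54 - 12Q + Q^2.
dAVC/dQ = -12 + 2Q = 0 gives Q = 6. min AVC = 54 - 12·6 + 6^2 = 18.
So the shutdown price is $18.

$18 per unit, at Q = 6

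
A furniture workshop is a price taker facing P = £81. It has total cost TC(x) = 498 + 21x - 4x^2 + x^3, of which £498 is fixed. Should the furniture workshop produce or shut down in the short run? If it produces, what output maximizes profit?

Produce at x = 6

Strip out fixed cost: VC = 21x - 4x^2 + x^3. Then AVC = 21 - 4x + x^2 and MC = 21 - 8x + 3x^2.
AVC hits its minimum where MC = AVC, at x = 2, giving min AVC = 21 - 4·2 + 2^2 = £17.
Since P = £81 ≥ min AVC = £17, price covers variable cost and the firm should produce.
Set P = MC: 81 = 21 - 8x + 3x^2 → -60 - 8x + 3x^2 = 0. The roots are x = -10/3 and x = 6; the profit-maximizing output is on the rising part of MC, so x* = 6.
Check: AVC at x = 6 is £33 ≤ P, so revenue covers variable cost.
Profit = P·x − TC = 81·6 − 696 = -£210, a loss, but smaller than the £498 fixed cost the firm would lose by shutting down.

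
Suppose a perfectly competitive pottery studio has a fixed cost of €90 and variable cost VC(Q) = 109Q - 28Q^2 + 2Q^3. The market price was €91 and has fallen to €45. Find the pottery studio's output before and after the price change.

Output falls from 9 to 8

MC = 109 - 56Q + 6Q^2; the shutdown threshold is min AVC = €11 (at Q = 7).
At P = €91 ≥ min AVC, set P = MC on the rising branch: Q = 9.
At P = €45 ≥ min AVC, set P = MC: Q = 8. The firm stays open but cuts output.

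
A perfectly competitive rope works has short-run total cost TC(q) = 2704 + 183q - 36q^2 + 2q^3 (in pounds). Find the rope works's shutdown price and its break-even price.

Shutdown price = £21; break-even price = £261

AVC = 183 - 36q + 2q^2; minimized at q = 9, giving min AVC = £21. That is the shutdown price.
ATC = 2704/q + 183 - 36q + 2q^2. Setting dATC/dq = −2704/q^2 − 36 + 4q = 0 gives q = 13 (since 4·13^3 − 36·13^2 = 2704).
min ATC = 2704/13 + 183 − 36·13 + 2·13^2 = £261. That is the break-even price.
Between these two prices the firm operates at a loss; above £261 it earns a profit.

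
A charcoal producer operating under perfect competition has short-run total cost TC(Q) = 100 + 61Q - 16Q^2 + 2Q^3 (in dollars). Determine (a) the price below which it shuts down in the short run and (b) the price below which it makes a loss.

Shutdown price = min AVC. AVC = 61 - 16Q + 2Q^2, with vertex at Q = 4 and minimum $29.
ATC = 100/Q + 61 - 16Q + 2Q^2. Setting dATC/dQ = −100/Q^2 − 16 + 4Q = 0 gives Q = 5 (since 4·5^3 − 16·5^2 = 100).
min ATC = 100/5 + 61 − 16·5 + 2·5^2 = $51. That is the break-even price.
For $29 ≤ P < $51 the firm produces at a loss; below $29 it shuts down.

Shutdown price = $29; break-even price = $51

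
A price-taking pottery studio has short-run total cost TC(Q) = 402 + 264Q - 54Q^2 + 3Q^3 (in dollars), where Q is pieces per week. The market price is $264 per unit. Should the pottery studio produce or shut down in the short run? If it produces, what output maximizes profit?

Produce at Q = 12

Variable cost is VC = 264Q - 54Q^2 + 3Q^3, so AVC = VC/Q = 264 - 54Q + 3Q^2 and MC = dTC/dQ = 264 - 108Q + 9Q^2.
AVC hits its minimum where MC = AVC, at Q = 9, giving min AVC = 264 - 54·9 + 3·9^2 = $21.
P = $264 exceeds min AVC = $21, so the firm stays open.
Solving P = MC: -108Q + 9Q^2 = 0 ⇒ Q = 0 or 12. On the upward-sloping branch, Q* = 12.
Check: AVC at Q = 12 is $48 ≤ P, so revenue covers variable cost.
Profit = P·Q − TC = 264·12 − 978 = $2190.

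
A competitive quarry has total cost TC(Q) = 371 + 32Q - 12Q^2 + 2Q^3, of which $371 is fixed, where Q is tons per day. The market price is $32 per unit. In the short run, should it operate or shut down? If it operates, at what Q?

Produce at Q = 4

Variable cost is VC = 32Q - 12Q^2 + 2Q^3, so AVC = VC/Q = 32 - 12Q + 2Q^2 and MC = dTC/dQ = 32 - 24Q + 6Q^2.
AVC hits its minimum where MC = AVC, at Q = 3, giving min AVC = 32 - 12·3 + 2·3^2 = $14.
Since P = $32 ≥ min AVC = $14, price covers variable cost and the firm should produce.
Set P = MC: 32 = 32 - 24Q + 6Q^2 → -24Q + 6Q^2 = 0. The roots are Q = 0 and Q = 4; the profit-maximizing output is on the rising part of MC, so Q* = 4.
Check: AVC at Q = 4 is $16 ≤ P, so revenue covers variable cost.
Profit = P·Q − TC = 32·4 − 435 = -$307, a loss, but smaller than the $371 fixed cost the firm would lose by shutting down.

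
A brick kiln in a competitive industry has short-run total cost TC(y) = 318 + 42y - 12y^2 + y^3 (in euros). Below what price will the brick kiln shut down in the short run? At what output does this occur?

The firm shuts down when price falls below the minimum of average variable cost. AVC = VC/y = 42 - 12y + y^2.
At the minimum of AVC, MC = AVC. MC = 42 - 24y + 3y^2; setting MC = AVC gives 2y^2 - 12y = 0, so y = 6. min AVC = 6.
So the shutdown price is €6.

€6 per unit, at y = 6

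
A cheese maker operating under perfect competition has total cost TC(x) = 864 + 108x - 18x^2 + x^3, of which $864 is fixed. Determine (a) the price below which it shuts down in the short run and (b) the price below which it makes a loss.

Shutdown price = min AVC. AVC = 108 - 18x + x^2, with vertex at x = 9 and minimum $27.
ATC = 864/x + 108 - 18x + x^2. Setting dATC/dx = −864/x^2 − 18 + 2x = 0 gives x = 12 (since 2·12^3 − 18·12^2 = 864).
min ATC = 864/12 + 108 − 18·12 + 12^2 = $108. That is the break-even price.
Between these two prices the firm operates at a loss; above $108 it earns a profit.

Shutdown price = $27; break-even price = $108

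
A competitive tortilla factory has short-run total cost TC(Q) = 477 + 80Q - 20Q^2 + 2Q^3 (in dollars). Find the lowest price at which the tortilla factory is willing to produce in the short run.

The shutdown price is the minimum of AVC. VC = 80Q - 20Q^2 + 2Q^3, so AVC = 80 - 20Q + 2Q^2.
At the minimum of AVC, MC = AVC. MC = 80 - 40Q + 6Q^2; setting MC = AVC gives 4Q^2 - 20Q = 0, so Q = 5. min AVC = 30.
The firm shuts down for any P below $30.

$30 per unit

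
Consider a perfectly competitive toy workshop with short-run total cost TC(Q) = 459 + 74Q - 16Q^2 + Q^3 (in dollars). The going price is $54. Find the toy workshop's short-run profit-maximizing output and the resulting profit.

AVC = 74 - 16Q + Q^2 has its minimum $10 at Q = 8; price $54 clears that bar, so the firm operates.
MC = 74 - 32Q + 3Q^2. Setting P = MC and taking the root on the rising branch gives Q* = 10.
TR = 54·10 = 540. TC = 459 + 140 = 599. Profit = 540 − 599 = -$59.
That loss of $59 beats the $459 the firm would lose by shutting down; producing recovers $400 of fixed cost.

Profit = -$59 at Q = 10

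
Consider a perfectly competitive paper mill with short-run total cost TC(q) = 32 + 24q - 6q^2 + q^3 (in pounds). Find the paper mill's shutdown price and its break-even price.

Shutdown price = £15; break-even price = £24

Shutdown price = min AVC. AVC = 24 - 6q + q^2, with vertex at q = 3 and minimum £15.
ATC = 32/q + 24 - 6q + q^2. Setting dATC/dq = −32/q^2 − 6 + 2q = 0 gives q = 4 (since 2·4^3 − 6·4^2 = 32).
min ATC = 32/4 + 24 − 6·4 + 4^2 = £24. That is the break-even price.
Between these two prices the firm operates at a loss; above £24 it earns a profit.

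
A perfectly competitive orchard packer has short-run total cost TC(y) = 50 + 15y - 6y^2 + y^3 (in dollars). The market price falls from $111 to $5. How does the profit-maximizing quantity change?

MC = 15 - 12y + 3y^2; the shutdown threshold is min AVC = $6 (at y = 3).
At P = $111 ≥ min AVC, set P = MC on the rising branch: y = 8.
At P = $5 < min AVC = $6, price no longer covers variable cost at any output, so the firm shuts down: y = 0.

Output falls from 8 to 0 (the firm shuts down)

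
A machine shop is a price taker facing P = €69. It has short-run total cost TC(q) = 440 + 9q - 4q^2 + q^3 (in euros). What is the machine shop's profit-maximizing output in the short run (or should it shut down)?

Strip out fixed cost: VC = 9q - 4q^2 + q^3. Then AVC = 9 - 4q + q^2 and MC = 9 - 8q + 3q^2.
The AVC parabola has its vertex at q = 4/2 = 2, where AVC = 9 - 4·2 + 2^2 = €5.
Because €69 ≥ €5, revenue can cover variable cost; the firm operates.
Solving P = MC: -60 - 8q + 3q^2 = 0 ⇒ q = -10/3 or 6. On the upward-sloping branch, q* = 6.
Check: AVC at q = 6 is €21 ≤ P, so revenue covers variable cost.
Profit = P·q − TC = 69·6 − 566 = -€152, a loss, but smaller than the €440 fixed cost the firm would lose by shutting down.

Produce at q = 6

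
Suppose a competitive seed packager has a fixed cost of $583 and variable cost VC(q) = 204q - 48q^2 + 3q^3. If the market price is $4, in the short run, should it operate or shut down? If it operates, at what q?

Variable cost is VC = 204q - 48q^2 + 3q^3, so AVC = VC/q = 204 - 48q + 3q^2 and MC = dTC/dq = 204 - 96q + 9q^2.
AVC is minimized where dAVC/dq = -48 + 6q = 0, at q = 8; min AVC = 204 - 48·8 + 3·8^2 = $12.
Since P = $4 < min AVC = $12, price fails to cover variable cost at any output.
The firm minimizes its loss by shutting down and losing only its fixed cost of $583.

Shut down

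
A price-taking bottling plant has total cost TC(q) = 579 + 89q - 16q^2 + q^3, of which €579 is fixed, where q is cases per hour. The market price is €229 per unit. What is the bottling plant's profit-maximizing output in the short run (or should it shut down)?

Produce at q = 14

From TC, MC = TC'(q) = 89 - 32q + 3q^2 and AVC = VC/q = 89 - 16q + q^2.
The AVC parabola has its vertex at q = 16/2 = 8, where AVC = 89 - 16·8 + 8^2 = €25.
Because €229 ≥ €25, revenue can cover variable cost; the firm operates.
P = MC gives -140 - 32q + 3q^2 = 0, with roots -10/3 and 14. Take the larger (rising MC): q* = 14.
Check: AVC at q = 14 is €61 ≤ P, so revenue covers variable cost.
Profit = P·q − TC = 229·14 − 1433 = €1773.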